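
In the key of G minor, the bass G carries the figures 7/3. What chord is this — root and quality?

G minor seventh

The figures 7/3 indicate a seventh chord in root position.
In root position the bass is the root, so the root is G.
The chord tones are G, Bb, D, F, giving G minor seventh.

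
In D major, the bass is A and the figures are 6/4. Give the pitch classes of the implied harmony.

A fourth above A in this key is D.
A sixth above A in this key is F#.
Together with the bass A, this spells D major in second inversion.

A, D, F#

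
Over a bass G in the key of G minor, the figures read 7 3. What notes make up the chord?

The written figures 7 3 are shorthand for 7/5/3: the 5 is implied.
A third above G in this key is Bb.
A fifth above G in this key is D.
A seventh above G in this key is F.
Together with the bass G, this spells G minor seventh in root position.

G, Bb, D, F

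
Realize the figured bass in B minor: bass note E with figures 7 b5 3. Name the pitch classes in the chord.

A third above E in this key is G.
A fifth above E in this key is B, lowered to Bb by the flat.
A seventh above E in this key is D.
Together with the bass E, this spells E half-diminished seventh in root position.

E, G, Bb, D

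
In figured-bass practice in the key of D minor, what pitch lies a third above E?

G

Counting 2 letter steps above E lands on G; in D minor, that letter is G.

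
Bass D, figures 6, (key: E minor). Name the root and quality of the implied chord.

The figures 6 indicate a triad in first inversion.
In first inversion the root lies a sixth above the bass: a sixth above D in E minor is B.
The chord tones are D, F#, B, giving B minor.

B minor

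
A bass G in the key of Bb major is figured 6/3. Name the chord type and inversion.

triad, first inversion

Intervals of 6/3 above the bass form a triad; the bass is the third, so this is first inversion.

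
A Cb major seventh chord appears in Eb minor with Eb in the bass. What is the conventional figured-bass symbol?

Eb is the third of Cb major seventh, so the chord is in first inversion.
A seventh chord in first inversion is figured 6/5/3, conventionally abbreviated 6/5.

6/5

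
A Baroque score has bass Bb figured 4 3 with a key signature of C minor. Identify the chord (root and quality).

Eb major seventh

The figures 4 3 indicate a seventh chord in second inversion.
In second inversion the root lies a fourth above the bass: a fourth above Bb in C minor is Eb.
The chord tones are Bb, D, Eb, G, giving Eb major seventh.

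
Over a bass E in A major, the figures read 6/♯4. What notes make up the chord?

A fourth above E in this key is A, raised to A# by the sharp.
A sixth above E in this key is C#.
Together with the bass E, this spells A# diminished in second inversion.

E, A#, C#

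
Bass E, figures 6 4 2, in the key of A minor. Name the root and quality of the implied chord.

F major seventh

The figures 6 4 2 indicate a seventh chord in third inversion.
In third inversion the root lies a second above the bass: a second above E in A minor is F.
The chord tones are E, F, A, C, giving F major seventh.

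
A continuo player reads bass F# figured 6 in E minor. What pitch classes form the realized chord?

F#, A, D

The written figures 6 are shorthand for 6/3: the 3 is implied.
A third above F# in this key is A.
A sixth above F# in this key is D.
Together with the bass F#, this spells D major in first inversion.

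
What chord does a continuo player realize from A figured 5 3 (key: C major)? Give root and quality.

The figures 5 3 indicate a triad in root position.
In root position the bass is the root, so the root is A.
The chord tones are A, C, E, giving A minor.

A minor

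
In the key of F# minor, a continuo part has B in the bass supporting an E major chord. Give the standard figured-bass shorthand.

6/4

B is the fifth of E major, so the chord is in second inversion.
A triad in second inversion is figured 6/4, conventionally abbreviated 6/4.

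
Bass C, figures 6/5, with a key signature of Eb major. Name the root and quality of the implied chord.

The figures 6/5 indicate a seventh chord in first inversion.
In first inversion the root lies a sixth above the bass: a sixth above C in Eb major is Ab.
The chord tones are C, Eb, G, Ab, giving Ab major seventh.

Ab major seventh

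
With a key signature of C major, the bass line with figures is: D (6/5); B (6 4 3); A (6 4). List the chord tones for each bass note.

D (6/5/3): D, F, A, B.
B (6/4/3): B, D, E, G.
A (6/4): A, D, F.

D, F, A, B | B, D, E, G | A, D, F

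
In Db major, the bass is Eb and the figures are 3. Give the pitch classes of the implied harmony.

Eb, Gb, Bb

The written figures 3 are shorthand for 5/3: the 5 is implied.
A third above Eb in this key is Gb.
A fifth above Eb in this key is Bb.
Together with the bass Eb, this spells Eb minor in root position.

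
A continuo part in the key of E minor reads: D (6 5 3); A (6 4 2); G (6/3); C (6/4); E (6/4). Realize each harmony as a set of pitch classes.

D (6/5/3): D, F#, A, B.
A (6/4/2): A, B, D, F#.
G (6/3): G, B, E.
C (6/4): C, F#, A.
E (6/4): E, A, C.

D, F#, A, B | A, B, D, F# | G, B, E | C, F#, A | E, A, C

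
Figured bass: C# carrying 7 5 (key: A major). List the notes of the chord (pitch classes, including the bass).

C#, E, G#, B

The written figures 7 5 are shorthand for 7/5/3: the 3 is implied.
A third above C# in this key is E.
A fifth above C# in this key is G#.
A seventh above C# in this key is B.
Together with the bass C#, this spells C# minor seventh in root position.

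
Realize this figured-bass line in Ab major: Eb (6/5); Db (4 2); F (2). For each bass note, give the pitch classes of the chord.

Eb (6/5/3): Eb, G, Bb, C.
Db (6/4/2): Db, Eb, G, Bb.
F (6/4/2): F, G, Bb, Db.

Eb, G, Bb, C | Db, Eb, G, Bb | F, G, Bb, Db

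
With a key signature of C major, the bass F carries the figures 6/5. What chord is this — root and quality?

The figures 6/5 indicate a seventh chord in first inversion.
In first inversion the root lies a sixth above the bass: a sixth above F in C major is D.
The chord tones are F, A, C, D, giving D minor seventh.

D minor seventh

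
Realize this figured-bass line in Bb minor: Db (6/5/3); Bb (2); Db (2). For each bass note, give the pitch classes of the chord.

Db, F, Ab, Bb | Bb, C, Eb, Gb | Db, Eb, Gb, Bb

Db (6/5/3): Db, F, Ab, Bb.
Bb (6/4/2): Bb, C, Eb, Gb.
Db (6/4/2): Db, Eb, Gb, Bb.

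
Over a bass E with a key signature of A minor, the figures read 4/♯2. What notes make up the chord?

The written figures 4/♯2 are shorthand for 6/4/2: the 6 is implied.
A second above E in this key is F, raised to F# by the sharp.
A fourth above E in this key is A.
A sixth above E in this key is C.
Together with the bass E, this spells F# half-diminished seventh in third inversion.

E, F#, A, C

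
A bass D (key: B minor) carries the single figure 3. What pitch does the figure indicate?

F#

Counting 2 letter steps above D lands on F; in B minor, that letter is F#.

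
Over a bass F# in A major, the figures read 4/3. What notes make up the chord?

The written figures 4/3 are shorthand for 6/4/3: the 6 is implied.
A third above F# in this key is A.
A fourth above F# in this key is B.
A sixth above F# in this key is D.
Together with the bass F#, this spells B minor seventh in second inversion.

F#, A, B, D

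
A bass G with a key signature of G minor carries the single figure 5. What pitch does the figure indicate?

D

Counting 4 letter steps above G lands on D; in G minor, that letter is D.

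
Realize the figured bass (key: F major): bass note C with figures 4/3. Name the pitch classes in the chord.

C, E, F, A

The written figures 4/3 are shorthand for 6/4/3: the 6 is implied.
A third above C in this key is E.
A fourth above C in this key is F.
A sixth above C in this key is A.
Together with the bass C, this spells F major seventh in second inversion.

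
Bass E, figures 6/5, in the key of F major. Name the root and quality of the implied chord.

The figures 6/5 indicate a seventh chord in first inversion.
In first inversion the root lies a sixth above the bass: a sixth above E in F major is C.
The chord tones are E, G, Bb, C, giving C dominant seventh.

C dominant seventh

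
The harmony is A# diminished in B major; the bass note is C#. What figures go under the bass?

C# is the third of A# diminished, so the chord is in first inversion.
A triad in first inversion is figured 6/3, conventionally abbreviated 6.

6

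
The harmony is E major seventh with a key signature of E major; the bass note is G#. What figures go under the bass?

6/5

G# is the third of E major seventh, so the chord is in first inversion.
A seventh chord in first inversion is figured 6/5/3, conventionally abbreviated 6/5.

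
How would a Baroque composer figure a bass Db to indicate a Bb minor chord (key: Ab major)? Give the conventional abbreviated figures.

6

Db is the third of Bb minor, so the chord is in first inversion.
A triad in first inversion is figured 6/3, conventionally abbreviated 6.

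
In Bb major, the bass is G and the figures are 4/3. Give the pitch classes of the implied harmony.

The written figures 4/3 are shorthand for 6/4/3: the 6 is implied.
A third above G in this key is Bb.
A fourth above G in this key is C.
A sixth above G in this key is Eb.
Together with the bass G, this spells C minor seventh in second inversion.

G, Bb, C, Eb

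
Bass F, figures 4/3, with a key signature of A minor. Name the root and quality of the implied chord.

The figures 4/3 indicate a seventh chord in second inversion.
In second inversion the root lies a fourth above the bass: a fourth above F in A minor is B.
The chord tones are F, A, B, D, giving B half-diminished seventh.

B half-diminished seventh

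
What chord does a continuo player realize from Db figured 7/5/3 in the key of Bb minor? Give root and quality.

Db major seventh

The figures 7/5/3 indicate a seventh chord in root position.
In root position the bass is the root, so the root is Db.
The chord tones are Db, F, Ab, C, giving Db major seventh.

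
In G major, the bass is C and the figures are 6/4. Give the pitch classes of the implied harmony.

C, F#, A

A fourth above C in this key is F#.
A sixth above C in this key is A.
Together with the bass C, this spells F# diminished in second inversion.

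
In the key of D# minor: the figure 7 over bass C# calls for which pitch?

B

Counting 6 letter steps above C# lands on B; in D# minor, that letter is B.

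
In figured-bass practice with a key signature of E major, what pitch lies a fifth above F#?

Counting 4 letter steps above F# lands on C; in E major, that letter is C#.

C#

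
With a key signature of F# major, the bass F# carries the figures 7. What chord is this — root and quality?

The figures 7 indicate a seventh chord in root position.
In root position the bass is the root, so the root is F#.
The chord tones are F#, A#, C#, E#, giving F# major seventh.

F# major seventh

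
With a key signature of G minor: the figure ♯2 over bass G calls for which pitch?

Counting 1 letter step above G lands on A; in G minor, that letter is A.
The #2 figure raises it a semitone, giving A#.

A#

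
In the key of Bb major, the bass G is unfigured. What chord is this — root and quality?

An unfigured bass indicates a triad in root position.
In root position the bass is the root, so the root is G.
The chord tones are G, Bb, D, giving G minor.

G minor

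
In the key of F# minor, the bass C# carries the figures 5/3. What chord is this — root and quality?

The figures 5/3 indicate a triad in root position.
In root position the bass is the root, so the root is C#.
The chord tones are C#, E, G#, giving C# minor.

C# minor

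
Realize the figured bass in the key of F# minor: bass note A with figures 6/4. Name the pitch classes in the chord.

A, D, F#

A fourth above A in this key is D.
A sixth above A in this key is F#.
Together with the bass A, this spells D major in second inversion.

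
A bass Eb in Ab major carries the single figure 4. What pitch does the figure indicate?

Ab

Counting 3 letter steps above Eb lands on A; in Ab major, that letter is Ab.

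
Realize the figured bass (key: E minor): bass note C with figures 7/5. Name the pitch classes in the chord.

The written figures 7/5 are shorthand for 7/5/3: the 3 is implied.
A third above C in this key is E.
A fifth above C in this key is G.
A seventh above C in this key is B.
Together with the bass C, this spells C major seventh in root position.

C, E, G, B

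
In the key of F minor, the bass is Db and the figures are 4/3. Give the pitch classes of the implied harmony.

The written figures 4/3 are shorthand for 6/4/3: the 6 is implied.
A third above Db in this key is F.
A fourth above Db in this key is G.
A sixth above Db in this key is Bb.
Together with the bass Db, this spells G half-diminished seventh in second inversion.

Db, F, G, Bb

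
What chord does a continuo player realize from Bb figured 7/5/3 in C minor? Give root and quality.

Bb dominant seventh

The figures 7/5/3 indicate a seventh chord in root position.
In root position the bass is the root, so the root is Bb.
The chord tones are Bb, D, F, Ab, giving Bb dominant seventh.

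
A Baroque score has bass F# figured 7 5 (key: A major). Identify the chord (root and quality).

The figures 7 5 indicate a seventh chord in root position.
In root position the bass is the root, so the root is F#.
The chord tones are F#, A, C#, E, giving F# minor seventh.

F# minor seventh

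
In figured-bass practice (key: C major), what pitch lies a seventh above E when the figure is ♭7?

Counting 6 letter steps above E lands on D; in C major, that letter is D.
The b7 figure lowers it a semitone, giving Db.

Db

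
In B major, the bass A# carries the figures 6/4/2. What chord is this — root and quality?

The figures 6/4/2 indicate a seventh chord in third inversion.
In third inversion the root lies a second above the bass: a second above A# in B major is B.
The chord tones are A#, B, D#, F#, giving B major seventh.

B major seventh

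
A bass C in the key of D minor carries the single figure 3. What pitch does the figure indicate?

E

Counting 2 letter steps above C lands on E; in D minor, that letter is E.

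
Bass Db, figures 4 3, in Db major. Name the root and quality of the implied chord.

The figures 4 3 indicate a seventh chord in second inversion.
In second inversion the root lies a fourth above the bass: a fourth above Db in Db major is Gb.
The chord tones are Db, F, Gb, Bb, giving Gb major seventh.

Gb major seventh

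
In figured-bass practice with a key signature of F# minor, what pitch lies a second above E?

F#

Counting 1 letter step above E lands on F; in F# minor, that letter is F#.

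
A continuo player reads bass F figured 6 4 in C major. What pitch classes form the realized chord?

A fourth above F in this key is B.
A sixth above F in this key is D.
Together with the bass F, this spells B diminished in second inversion.

F, B, D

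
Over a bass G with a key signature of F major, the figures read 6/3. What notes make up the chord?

G, Bb, E

A third above G in this key is Bb.
A sixth above G in this key is E.
Together with the bass G, this spells E diminished in first inversion.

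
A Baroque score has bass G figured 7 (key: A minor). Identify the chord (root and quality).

G dominant seventh

The figures 7 indicate a seventh chord in root position.
In root position the bass is the root, so the root is G.
The chord tones are G, B, D, F, giving G dominant seventh.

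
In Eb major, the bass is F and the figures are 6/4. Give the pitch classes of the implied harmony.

F, Bb, D

A fourth above F in this key is Bb.
A sixth above F in this key is D.
Together with the bass F, this spells Bb major in second inversion.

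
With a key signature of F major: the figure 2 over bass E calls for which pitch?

Counting 1 letter step above E lands on F; in F major, that letter is F.

F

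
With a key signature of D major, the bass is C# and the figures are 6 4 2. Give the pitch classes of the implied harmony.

C#, D, F#, A

A second above C# in this key is D.
A fourth above C# in this key is F#.
A sixth above C# in this key is A.
Together with the bass C#, this spells D major seventh in third inversion.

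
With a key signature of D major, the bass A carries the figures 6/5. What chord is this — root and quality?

The figures 6/5 indicate a seventh chord in first inversion.
In first inversion the root lies a sixth above the bass: a sixth above A in D major is F#.
The chord tones are A, C#, E, F#, giving F# minor seventh.

F# minor seventh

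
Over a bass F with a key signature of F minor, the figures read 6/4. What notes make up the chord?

F, Bb, Db

A fourth above F in this key is Bb.
A sixth above F in this key is Db.
Together with the bass F, this spells Bb minor in second inversion.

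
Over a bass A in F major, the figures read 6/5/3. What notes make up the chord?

A third above A in this key is C.
A fifth above A in this key is E.
A sixth above A in this key is F.
Together with the bass A, this spells F major seventh in first inversion.

A, C, E, F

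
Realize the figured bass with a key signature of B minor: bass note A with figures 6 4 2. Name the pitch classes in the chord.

A second above A in this key is B.
A fourth above A in this key is D.
A sixth above A in this key is F#.
Together with the bass A, this spells B minor seventh in third inversion.

A, B, D, F#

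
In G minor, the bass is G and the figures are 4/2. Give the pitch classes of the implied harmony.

The written figures 4/2 are shorthand for 6/4/2: the 6 is implied.
A second above G in this key is A.
A fourth above G in this key is C.
A sixth above G in this key is Eb.
Together with the bass G, this spells A half-diminished seventh in third inversion.

G, A, C, Eb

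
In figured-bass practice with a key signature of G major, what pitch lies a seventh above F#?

E

Counting 6 letter steps above F# lands on E; in G major, that letter is E.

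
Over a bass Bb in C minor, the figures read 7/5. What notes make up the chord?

Bb, D, F, Ab

The written figures 7/5 are shorthand for 7/5/3: the 3 is implied.
A third above Bb in this key is D.
A fifth above Bb in this key is F.
A seventh above Bb in this key is Ab.
Together with the bass Bb, this spells Bb dominant seventh in root position.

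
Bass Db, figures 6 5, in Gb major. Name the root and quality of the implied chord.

The figures 6 5 indicate a seventh chord in first inversion.
In first inversion the root lies a sixth above the bass: a sixth above Db in Gb major is Bb.
The chord tones are Db, F, Ab, Bb, giving Bb minor seventh.

Bb minor seventh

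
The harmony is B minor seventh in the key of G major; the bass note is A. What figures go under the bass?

4/2

A is the seventh of B minor seventh, so the chord is in third inversion.
A seventh chord in third inversion is figured 6/4/2, conventionally abbreviated 4/2.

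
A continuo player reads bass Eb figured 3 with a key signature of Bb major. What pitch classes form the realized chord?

The written figures 3 are shorthand for 5/3: the 5 is implied.
A third above Eb in this key is G.
A fifth above Eb in this key is Bb.
Together with the bass Eb, this spells Eb major in root position.

Eb, G, Bb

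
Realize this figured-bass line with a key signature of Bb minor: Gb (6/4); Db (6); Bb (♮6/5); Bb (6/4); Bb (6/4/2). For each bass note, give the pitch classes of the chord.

Gb, C, Eb | Db, F, Bb | Bb, Db, F, G | Bb, Eb, Gb | Bb, C, Eb, Gb

Gb (6/4): Gb, C, Eb.
Db (6/3): Db, F, Bb.
Bb (♮6/5/3): Bb, Db, F, G.
Bb (6/4): Bb, Eb, Gb.
Bb (6/4/2): Bb, C, Eb, Gb.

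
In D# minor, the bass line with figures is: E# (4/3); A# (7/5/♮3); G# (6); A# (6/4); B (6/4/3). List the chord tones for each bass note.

E# (6/4/3): E#, G#, A#, C#.
A# (7/5/♮3): A#, C, E#, G#.
G# (6/3): G#, B, E#.
A# (6/4): A#, D#, F#.
B (6/4/3): B, D#, E#, G#.

E#, G#, A#, C# | A#, C, E#, G# | G#, B, E# | A#, D#, F# | B, D#, E#, G#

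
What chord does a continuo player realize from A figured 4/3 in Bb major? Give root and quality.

The figures 4/3 indicate a seventh chord in second inversion.
In second inversion the root lies a fourth above the bass: a fourth above A in Bb major is D.
The chord tones are A, C, D, F, giving D minor seventh.

D minor seventh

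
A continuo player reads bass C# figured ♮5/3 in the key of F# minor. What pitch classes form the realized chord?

A third above C# in this key is E.
A fifth above C# in this key is G#, made natural (G) by the ♮ figure.
Together with the bass C#, this spells C# diminished in root position.

C#, E, G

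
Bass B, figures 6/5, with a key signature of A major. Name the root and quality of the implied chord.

The figures 6/5 indicate a seventh chord in first inversion.
In first inversion the root lies a sixth above the bass: a sixth above B in A major is G#.
The chord tones are B, D, F#, G#, giving G# half-diminished seventh.

G# half-diminished seventh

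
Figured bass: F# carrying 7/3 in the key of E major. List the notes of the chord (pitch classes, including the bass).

F#, A, C#, E

The written figures 7/3 are shorthand for 7/5/3: the 5 is implied.
A third above F# in this key is A.
A fifth above F# in this key is C#.
A seventh above F# in this key is E.
Together with the bass F#, this spells F# minor seventh in root position.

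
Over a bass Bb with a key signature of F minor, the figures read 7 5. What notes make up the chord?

The written figures 7 5 are shorthand for 7/5/3: the 3 is implied.
A third above Bb in this key is Db.
A fifth above Bb in this key is F.
A seventh above Bb in this key is Ab.
Together with the bass Bb, this spells Bb minor seventh in root position.

Bb, Db, F, Ab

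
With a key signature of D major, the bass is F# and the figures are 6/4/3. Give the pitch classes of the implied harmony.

A third above F# in this key is A.
A fourth above F# in this key is B.
A sixth above F# in this key is D.
Together with the bass F#, this spells B minor seventh in second inversion.

F#, A, B, D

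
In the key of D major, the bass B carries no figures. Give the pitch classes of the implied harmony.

B, D, F#

An unfigured bass implies 5/3.
A third above B in this key is D.
A fifth above B in this key is F#.
Together with the bass B, this spells B minor in root position.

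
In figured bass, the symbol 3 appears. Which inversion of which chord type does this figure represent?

triad, root position

3 is shorthand for 5/3.
Intervals of 5/3 above the bass form a triad; the bass is the root, so this is root position.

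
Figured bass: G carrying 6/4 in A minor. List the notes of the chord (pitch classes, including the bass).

G, C, E

A fourth above G in this key is C.
A sixth above G in this key is E.
Together with the bass G, this spells C major in second inversion.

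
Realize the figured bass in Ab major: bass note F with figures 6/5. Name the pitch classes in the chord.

F, Ab, C, Db

The written figures 6/5 are shorthand for 6/5/3: the 3 is implied.
A third above F in this key is Ab.
A fifth above F in this key is C.
A sixth above F in this key is Db.
Together with the bass F, this spells Db major seventh in first inversion.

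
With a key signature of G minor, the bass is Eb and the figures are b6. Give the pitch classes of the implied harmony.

The written figures b6 are shorthand for 6/3: the 3 is implied.
A third above Eb in this key is G.
A sixth above Eb in this key is C, lowered to Cb by the flat.
Together with the bass Eb, this spells Cb augmented in first inversion.

Eb, G, Cb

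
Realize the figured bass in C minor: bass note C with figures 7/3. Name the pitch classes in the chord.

The written figures 7/3 are shorthand for 7/5/3: the 5 is implied.
A third above C in this key is Eb.
A fifth above C in this key is G.
A seventh above C in this key is Bb.
Together with the bass C, this spells C minor seventh in root position.

C, Eb, G, Bb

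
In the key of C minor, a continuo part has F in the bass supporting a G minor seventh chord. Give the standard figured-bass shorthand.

F is the seventh of G minor seventh, so the chord is in third inversion.
A seventh chord in third inversion is figured 6/4/2, conventionally abbreviated 4/2.

4/2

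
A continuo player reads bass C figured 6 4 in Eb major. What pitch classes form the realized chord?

C, F, Ab

A fourth above C in this key is F.
A sixth above C in this key is Ab.
Together with the bass C, this spells F minor in second inversion.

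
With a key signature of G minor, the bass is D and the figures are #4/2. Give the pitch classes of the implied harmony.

The written figures #4/2 are shorthand for 6/4/2: the 6 is implied.
A second above D in this key is Eb.
A fourth above D in this key is G, raised to G# by the sharp.
A sixth above D in this key is Bb.

D, Eb, G#, Bb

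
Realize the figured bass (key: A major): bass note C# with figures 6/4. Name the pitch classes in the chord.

C#, F#, A

A fourth above C# in this key is F#.
A sixth above C# in this key is A.
Together with the bass C#, this spells F# minor in second inversion.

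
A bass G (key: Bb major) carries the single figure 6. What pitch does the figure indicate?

Eb

Counting 5 letter steps above G lands on E; in Bb major, that letter is Eb.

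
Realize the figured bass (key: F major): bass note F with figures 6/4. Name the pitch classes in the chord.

F, Bb, D

A fourth above F in this key is Bb.
A sixth above F in this key is D.
Together with the bass F, this spells Bb major in second inversion.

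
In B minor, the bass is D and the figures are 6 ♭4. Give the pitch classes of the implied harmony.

A fourth above D in this key is G, lowered to Gb by the flat.
A sixth above D in this key is B.

D, Gb, B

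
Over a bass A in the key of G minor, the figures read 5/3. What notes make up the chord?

A, C, Eb

A third above A in this key is C.
A fifth above A in this key is Eb.
Together with the bass A, this spells A diminished in root position.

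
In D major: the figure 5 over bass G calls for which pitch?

D

Counting 4 letter steps above G lands on D; in D major, that letter is D.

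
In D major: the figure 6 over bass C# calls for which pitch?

A

Counting 5 letter steps above C# lands on A; in D major, that letter is A.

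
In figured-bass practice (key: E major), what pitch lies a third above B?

D#

Counting 2 letter steps above B lands on D; in E major, that letter is D#.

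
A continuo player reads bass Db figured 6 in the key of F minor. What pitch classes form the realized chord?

Db, F, Bb

The written figures 6 are shorthand for 6/3: the 3 is implied.
A third above Db in this key is F.
A sixth above Db in this key is Bb.
Together with the bass Db, this spells Bb minor in first inversion.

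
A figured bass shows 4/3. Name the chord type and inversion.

seventh chord, second inversion

4/3 is shorthand for 6/4/3.
Intervals of 6/4/3 above the bass form a seventh chord; the bass is the fifth, so this is second inversion.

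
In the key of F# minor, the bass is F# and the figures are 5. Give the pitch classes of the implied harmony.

The written figures 5 are shorthand for 5/3: the 3 is implied.
A third above F# in this key is A.
A fifth above F# in this key is C#.
Together with the bass F#, this spells F# minor in root position.

F#, A, C#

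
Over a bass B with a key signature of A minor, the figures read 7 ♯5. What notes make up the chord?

The written figures 7 ♯5 are shorthand for 7/5/3: the 3 is implied.
A third above B in this key is D.
A fifth above B in this key is F, raised to F# by the sharp.
A seventh above B in this key is A.
Together with the bass B, this spells B minor seventh in root position.

B, D, F#, A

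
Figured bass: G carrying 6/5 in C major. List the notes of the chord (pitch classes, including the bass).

The written figures 6/5 are shorthand for 6/5/3: the 3 is implied.
A third above G in this key is B.
A fifth above G in this key is D.
A sixth above G in this key is E.
Together with the bass G, this spells E minor seventh in first inversion.

G, B, D, E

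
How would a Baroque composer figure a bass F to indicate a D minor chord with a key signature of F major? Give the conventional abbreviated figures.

6

F is the third of D minor, so the chord is in first inversion.
A triad in first inversion is figured 6/3, conventionally abbreviated 6.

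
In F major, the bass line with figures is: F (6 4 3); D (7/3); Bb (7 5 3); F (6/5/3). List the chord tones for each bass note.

F (6/4/3): F, A, Bb, D.
D (7/5/3): D, F, A, C.
Bb (7/5/3): Bb, D, F, A.
F (6/5/3): F, A, C, D.

F, A, Bb, D | D, F, A, C | Bb, D, F, A | F, A, C, D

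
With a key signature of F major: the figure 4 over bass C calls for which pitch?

Counting 3 letter steps above C lands on F; in F major, that letter is F.

F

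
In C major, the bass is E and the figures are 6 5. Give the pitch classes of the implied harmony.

The written figures 6 5 are shorthand for 6/5/3: the 3 is implied.
A third above E in this key is G.
A fifth above E in this key is B.
A sixth above E in this key is C.
Together with the bass E, this spells C major seventh in first inversion.

E, G, B, C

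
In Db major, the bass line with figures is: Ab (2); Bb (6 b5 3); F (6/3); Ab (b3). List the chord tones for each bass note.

Ab, Bb, Db, F | Bb, Db, Fb, Gb | F, Ab, Db | Ab, Cb, Eb

Ab (6/4/2): Ab, Bb, Db, F.
Bb (6/b5/3): Bb, Db, Fb, Gb.
F (6/3): F, Ab, Db.
Ab (5/b3): Ab, Cb, Eb.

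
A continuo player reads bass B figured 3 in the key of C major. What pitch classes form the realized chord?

The written figures 3 are shorthand for 5/3: the 5 is implied.
A third above B in this key is D.
A fifth above B in this key is F.
Together with the bass B, this spells B diminished in root position.

B, D, F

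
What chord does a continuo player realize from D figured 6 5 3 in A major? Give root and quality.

B minor seventh

The figures 6 5 3 indicate a seventh chord in first inversion.
In first inversion the root lies a sixth above the bass: a sixth above D in A major is B.
The chord tones are D, F#, A, B, giving B minor seventh.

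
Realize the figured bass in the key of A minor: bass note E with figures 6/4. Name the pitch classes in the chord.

E, A, C

A fourth above E in this key is A.
A sixth above E in this key is C.
Together with the bass E, this spells A minor in second inversion.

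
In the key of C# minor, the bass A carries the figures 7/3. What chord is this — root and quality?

A major seventh

The figures 7/3 indicate a seventh chord in root position.
In root position the bass is the root, so the root is A.
The chord tones are A, C#, E, G#, giving A major seventh.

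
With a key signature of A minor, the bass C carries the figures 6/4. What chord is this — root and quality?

F major

The figures 6/4 indicate a triad in second inversion.
In second inversion the root lies a fourth above the bass: a fourth above C in A minor is F.
The chord tones are C, F, A, giving F major.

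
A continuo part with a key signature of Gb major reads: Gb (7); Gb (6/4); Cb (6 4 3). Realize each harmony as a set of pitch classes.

Gb (7/5/3): Gb, Bb, Db, F.
Gb (6/4): Gb, Cb, Eb.
Cb (6/4/3): Cb, Eb, F, Ab.

Gb, Bb, Db, F | Gb, Cb, Eb | Cb, Eb, F, Ab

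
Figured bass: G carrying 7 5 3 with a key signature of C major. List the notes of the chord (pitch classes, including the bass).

A third above G in this key is B.
A fifth above G in this key is D.
A seventh above G in this key is F.
Together with the bass G, this spells G dominant seventh in root position.

G, B, D, F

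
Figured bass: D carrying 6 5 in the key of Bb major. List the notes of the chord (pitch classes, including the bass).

D, F, A, Bb

The written figures 6 5 are shorthand for 6/5/3: the 3 is implied.
A third above D in this key is F.
A fifth above D in this key is A.
A sixth above D in this key is Bb.
Together with the bass D, this spells Bb major seventh in first inversion.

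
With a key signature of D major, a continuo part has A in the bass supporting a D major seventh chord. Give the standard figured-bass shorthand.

A is the fifth of D major seventh, so the chord is in second inversion.
A seventh chord in second inversion is figured 6/4/3, conventionally abbreviated 4/3.

4/3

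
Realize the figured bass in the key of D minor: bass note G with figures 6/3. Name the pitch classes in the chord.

G, Bb, E

A third above G in this key is Bb.
A sixth above G in this key is E.
Together with the bass G, this spells E diminished in first inversion.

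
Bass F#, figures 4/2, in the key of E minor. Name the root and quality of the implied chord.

G major seventh

The figures 4/2 indicate a seventh chord in third inversion.
In third inversion the root lies a second above the bass: a second above F# in E minor is G.
The chord tones are F#, G, B, D, giving G major seventh.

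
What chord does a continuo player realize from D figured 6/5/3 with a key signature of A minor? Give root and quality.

The figures 6/5/3 indicate a seventh chord in first inversion.
In first inversion the root lies a sixth above the bass: a sixth above D in A minor is B.
The chord tones are D, F, A, B, giving B half-diminished seventh.

B half-diminished seventh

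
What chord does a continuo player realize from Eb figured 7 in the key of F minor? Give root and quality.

Eb dominant seventh

The figures 7 indicate a seventh chord in root position.
In root position the bass is the root, so the root is Eb.
The chord tones are Eb, G, Bb, Db, giving Eb dominant seventh.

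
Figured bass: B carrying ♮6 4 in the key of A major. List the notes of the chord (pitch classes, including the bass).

B, E, G

A fourth above B in this key is E.
A sixth above B in this key is G#, made natural (G) by the ♮ figure.
Together with the bass B, this spells E minor in second inversion.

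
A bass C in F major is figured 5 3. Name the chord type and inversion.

Intervals of 5/3 above the bass form a triad; the bass is the root, so this is root position.

triad, root position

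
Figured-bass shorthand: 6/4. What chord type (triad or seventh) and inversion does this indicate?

Intervals of 6/4 above the bass form a triad; the bass is the fifth, so this is second inversion.

triad, second inversion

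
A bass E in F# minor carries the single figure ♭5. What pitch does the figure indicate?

Bb

Counting 4 letter steps above E lands on B; in F# minor, that letter is B.
The b5 figure lowers it a semitone, giving Bb.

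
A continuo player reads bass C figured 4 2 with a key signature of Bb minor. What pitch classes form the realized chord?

The written figures 4 2 are shorthand for 6/4/2: the 6 is implied.
A second above C in this key is Db.
A fourth above C in this key is F.
A sixth above C in this key is Ab.
Together with the bass C, this spells Db major seventh in third inversion.

C, Db, F, Ab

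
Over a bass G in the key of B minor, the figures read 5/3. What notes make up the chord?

A third above G in this key is B.
A fifth above G in this key is D.
Together with the bass G, this spells G major in root position.

G, B, D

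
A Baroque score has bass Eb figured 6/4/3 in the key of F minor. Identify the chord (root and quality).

The figures 6/4/3 indicate a seventh chord in second inversion.
In second inversion the root lies a fourth above the bass: a fourth above Eb in F minor is Ab.
The chord tones are Eb, G, Ab, C, giving Ab major seventh.

Ab major seventh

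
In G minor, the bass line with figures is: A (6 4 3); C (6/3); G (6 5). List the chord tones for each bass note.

A (6/4/3): A, C, D, F.
C (6/3): C, Eb, A.
G (6/5/3): G, Bb, D, Eb.

A, C, D, F | C, Eb, A | G, Bb, D, Eb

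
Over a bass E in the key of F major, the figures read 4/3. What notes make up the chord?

E, G, A, C

The written figures 4/3 are shorthand for 6/4/3: the 6 is implied.
A third above E in this key is G.
A fourth above E in this key is A.
A sixth above E in this key is C.
Together with the bass E, this spells A minor seventh in second inversion.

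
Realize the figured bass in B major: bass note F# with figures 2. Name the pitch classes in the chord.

The written figures 2 are shorthand for 6/4/2: the 6/4 are implied.
A second above F# in this key is G#.
A fourth above F# in this key is B.
A sixth above F# in this key is D#.
Together with the bass F#, this spells G# minor seventh in third inversion.

F#, G#, B, D#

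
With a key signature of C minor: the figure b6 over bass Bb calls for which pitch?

Counting 5 letter steps above Bb lands on G; in C minor, that letter is G.
The b6 figure lowers it a semitone, giving Gb.

Gb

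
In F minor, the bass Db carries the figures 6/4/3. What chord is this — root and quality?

The figures 6/4/3 indicate a seventh chord in second inversion.
In second inversion the root lies a fourth above the bass: a fourth above Db in F minor is G.
The chord tones are Db, F, G, Bb, giving G half-diminished seventh.

G half-diminished seventh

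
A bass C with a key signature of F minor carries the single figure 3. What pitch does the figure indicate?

Eb

Counting 2 letter steps above C lands on E; in F minor, that letter is Eb.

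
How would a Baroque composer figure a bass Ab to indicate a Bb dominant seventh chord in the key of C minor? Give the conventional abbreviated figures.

Ab is the seventh of Bb dominant seventh, so the chord is in third inversion.
A seventh chord in third inversion is figured 6/4/2, conventionally abbreviated 4/2.

4/2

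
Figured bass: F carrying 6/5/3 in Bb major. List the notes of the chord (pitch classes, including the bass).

F, A, C, D

A third above F in this key is A.
A fifth above F in this key is C.
A sixth above F in this key is D.
Together with the bass F, this spells D minor seventh in first inversion.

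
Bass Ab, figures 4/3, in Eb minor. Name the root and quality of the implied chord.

Db dominant seventh

The figures 4/3 indicate a seventh chord in second inversion.
In second inversion the root lies a fourth above the bass: a fourth above Ab in Eb minor is Db.
The chord tones are Ab, Cb, Db, F, giving Db dominant seventh.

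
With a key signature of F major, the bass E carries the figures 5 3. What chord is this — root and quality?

The figures 5 3 indicate a triad in root position.
In root position the bass is the root, so the root is E.
The chord tones are E, G, Bb, giving E diminished.

E diminished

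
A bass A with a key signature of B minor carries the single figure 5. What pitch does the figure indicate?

Counting 4 letter steps above A lands on E; in B minor, that letter is E.

E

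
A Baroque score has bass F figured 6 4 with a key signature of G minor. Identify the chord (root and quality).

Bb major

The figures 6 4 indicate a triad in second inversion.
In second inversion the root lies a fourth above the bass: a fourth above F in G minor is Bb.
The chord tones are F, Bb, D, giving Bb major.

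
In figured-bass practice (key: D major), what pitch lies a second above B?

Counting 1 letter step above B lands on C; in D major, that letter is C#.

C#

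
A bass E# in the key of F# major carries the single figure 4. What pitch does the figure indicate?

A#

Counting 3 letter steps above E# lands on A; in F# major, that letter is A#.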